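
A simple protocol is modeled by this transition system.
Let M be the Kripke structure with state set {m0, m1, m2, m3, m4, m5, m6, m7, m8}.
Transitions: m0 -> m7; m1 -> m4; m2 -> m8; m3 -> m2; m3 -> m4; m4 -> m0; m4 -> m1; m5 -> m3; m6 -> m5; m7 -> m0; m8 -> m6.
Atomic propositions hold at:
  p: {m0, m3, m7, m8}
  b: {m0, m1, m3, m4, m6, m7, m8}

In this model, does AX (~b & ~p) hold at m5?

Sat(~b) = {m2, m5}
Sat(~p) = {m1, m2, m4, m5, m6}
Sat(~b & ~p) = {m2, m5}
Sat(AX (~b & ~p)) = {s : every successor in {m2, m5}} = {m6}
m5 ∉ Sat(AX (~b & ~p)) = {m6}, so the formula does not hold at m5.

No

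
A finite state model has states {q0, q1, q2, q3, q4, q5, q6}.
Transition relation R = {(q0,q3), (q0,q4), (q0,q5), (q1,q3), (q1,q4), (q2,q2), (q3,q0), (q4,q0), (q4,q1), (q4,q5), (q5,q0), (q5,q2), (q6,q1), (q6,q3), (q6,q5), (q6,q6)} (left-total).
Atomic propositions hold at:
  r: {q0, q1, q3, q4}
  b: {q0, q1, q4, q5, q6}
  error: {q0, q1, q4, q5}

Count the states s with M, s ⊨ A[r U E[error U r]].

E[error U r]: least fixpoint, start Z0 = Sat(r) = {q0, q1, q3, q4}, add states in Sat(error) with some successor in Z. Z1 = {q0, q1, q3, q4, q5}; fixed.
Sat(E[error U r]) = {q0, q1, q3, q4, q5}
A[r U E[error U r]]: least fixpoint, start Z0 = Sat(E[error U r]) = {q0, q1, q3, q4, q5}, add states in Sat(r) with every successor in Z. Already a fixed point.
Sat(A[r U E[error U r]]) = {q0, q1, q3, q4, q5}
|Sat(A[r U E[error U r]])| = |{q0, q1, q3, q4, q5}| = 5.

5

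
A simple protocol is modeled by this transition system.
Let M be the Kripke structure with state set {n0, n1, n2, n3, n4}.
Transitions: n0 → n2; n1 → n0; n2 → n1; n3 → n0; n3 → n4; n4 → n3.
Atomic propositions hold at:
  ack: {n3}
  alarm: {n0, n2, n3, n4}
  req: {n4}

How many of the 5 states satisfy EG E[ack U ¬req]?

Sat(¬req) = {n0, n1, n2, n3}
E[ack U ¬req]: least fixpoint, start Z0 = Sat(¬req) = {n0, n1, n2, n3}, add states in Sat(ack) with some successor in Z. Already a fixed point.
Sat(E[ack U ¬req]) = {n0, n1, n2, n3}
EG E[ack U ¬req]: greatest fixpoint, start Z0 = {n0, n1, n2, n3}, keep only states in Sat with some successor in Z. Already a fixed point.
Sat(EG E[ack U ¬req]) = {n0, n1, n2, n3}
|Sat(EG E[ack U ¬req])| = |{n0, n1, n2, n3}| = 4.

4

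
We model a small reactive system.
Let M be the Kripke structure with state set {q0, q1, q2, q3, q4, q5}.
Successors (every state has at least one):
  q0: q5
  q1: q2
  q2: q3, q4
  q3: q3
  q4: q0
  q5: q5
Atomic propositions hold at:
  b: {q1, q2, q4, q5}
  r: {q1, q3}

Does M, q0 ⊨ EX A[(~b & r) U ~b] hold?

No

Sat(~b) = {q0, q3}
Sat(~b & r) = {q3}
A[(~b & r) U ~b]: least fixpoint, start Z0 = Sat(~b) = {q0, q3}, add states in Sat(~b & r) with every successor in Z. Already a fixed point.
Sat(A[(~b & r) U ~b]) = {q0, q3}
Sat(EX A[(~b & r) U ~b]) = {s : some successor in {q0, q3}} = {q2, q3, q4}
q0 ∉ Sat(EX A[(~b & r) U ~b]) = {q2, q3, q4}, so the formula does not hold at q0.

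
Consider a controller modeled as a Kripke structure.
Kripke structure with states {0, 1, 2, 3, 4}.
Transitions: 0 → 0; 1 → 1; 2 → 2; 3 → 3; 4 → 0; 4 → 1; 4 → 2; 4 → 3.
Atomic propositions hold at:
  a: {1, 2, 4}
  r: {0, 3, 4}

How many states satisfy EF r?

EF r: least fixpoint, start Z0 = {0, 3, 4}, add states with some successor in Z. Already a fixed point.
Sat(EF r) = {0, 3, 4}
|Sat(EF r)| = |{0, 3, 4}| = 3.

3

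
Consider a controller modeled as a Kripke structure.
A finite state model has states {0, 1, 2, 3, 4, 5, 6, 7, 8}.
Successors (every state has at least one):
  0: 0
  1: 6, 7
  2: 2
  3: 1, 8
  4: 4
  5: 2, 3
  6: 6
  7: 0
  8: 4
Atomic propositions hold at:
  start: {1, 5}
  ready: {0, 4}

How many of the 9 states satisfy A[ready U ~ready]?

Sat(~ready) = {1, 2, 3, 5, 6, 7, 8}
A[ready U ~ready]: least fixpoint, start Z0 = Sat(~ready) = {1, 2, 3, 5, 6, 7, 8}, add states in Sat(ready) with every successor in Z. Already a fixed point.
Sat(A[ready U ~ready]) = {1, 2, 3, 5, 6, 7, 8}
|Sat(A[ready U ~ready])| = |{1, 2, 3, 5, 6, 7, 8}| = 7.

7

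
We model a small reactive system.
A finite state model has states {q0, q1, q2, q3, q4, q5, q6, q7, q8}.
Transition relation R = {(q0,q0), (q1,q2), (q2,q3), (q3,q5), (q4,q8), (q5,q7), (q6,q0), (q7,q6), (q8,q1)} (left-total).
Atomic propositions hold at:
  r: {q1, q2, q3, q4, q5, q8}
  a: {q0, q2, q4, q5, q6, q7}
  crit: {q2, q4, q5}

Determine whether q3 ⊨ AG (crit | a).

Sat(crit | a) = {q0, q2, q4, q5, q6, q7}
AG (crit | a): greatest fixpoint, start Z0 = {q0, q2, q4, q5, q6, q7}, keep only states in Sat with every successor in Z. Z1 = {q0, q5, q6, q7}; fixed.
Sat(AG (crit | a)) = {q0, q5, q6, q7}
q3 ∉ Sat(AG (crit | a)) = {q0, q5, q6, q7}, so the formula does not hold at q3.

No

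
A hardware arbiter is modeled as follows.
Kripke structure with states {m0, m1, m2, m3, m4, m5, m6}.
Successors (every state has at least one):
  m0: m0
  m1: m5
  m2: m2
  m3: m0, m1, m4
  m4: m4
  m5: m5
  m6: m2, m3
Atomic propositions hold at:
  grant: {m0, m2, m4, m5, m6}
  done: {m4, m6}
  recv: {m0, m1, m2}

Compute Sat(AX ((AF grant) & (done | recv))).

{m0, m2, m3, m4}

AF grant: least fixpoint, start Z0 = {m0, m2, m4, m5, m6}, add states with every successor in Z. Z1 = {m0, m1, m2, m4, m5, m6}; Z2 = {m0, m1, m2, m3, m4, m5, m6}; fixed.
Sat(AF grant) = {m0, m1, m2, m3, m4, m5, m6}
Sat(done | recv) = {m0, m1, m2, m4, m6}
Sat((AF grant) & (done | recv)) = {m0, m1, m2, m4, m6}
Sat(AX ((AF grant) & (done | recv))) = {s : every successor in {m0, m1, m2, m4, m6}} = {m0, m2, m3, m4}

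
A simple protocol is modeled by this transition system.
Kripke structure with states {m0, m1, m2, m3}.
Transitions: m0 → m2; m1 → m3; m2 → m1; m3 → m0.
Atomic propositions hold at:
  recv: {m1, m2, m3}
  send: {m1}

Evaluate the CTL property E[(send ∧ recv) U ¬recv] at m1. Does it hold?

Sat(send ∧ recv) = {m1}
Sat(¬recv) = {m0}
E[(send ∧ recv) U ¬recv]: least fixpoint, start Z0 = Sat(¬recv) = {m0}, add states in Sat(send ∧ recv) with some successor in Z. Already a fixed point.
Sat(E[(send ∧ recv) U ¬recv]) = {m0}
m1 ∉ Sat(E[(send ∧ recv) U ¬recv]) = {m0}, so the formula does not hold at m1.

No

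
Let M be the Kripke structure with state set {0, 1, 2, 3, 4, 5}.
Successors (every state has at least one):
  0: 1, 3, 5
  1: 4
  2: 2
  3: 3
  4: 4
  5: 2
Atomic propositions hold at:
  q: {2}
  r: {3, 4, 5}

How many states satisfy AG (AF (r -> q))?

2

Sat(r -> q) = {0, 1, 2}
AF (r -> q): least fixpoint, start Z0 = {0, 1, 2}, add states with every successor in Z. Z1 = {0, 1, 2, 5}; fixed.
Sat(AF (r -> q)) = {0, 1, 2, 5}
AG (AF (r -> q)): greatest fixpoint, start Z0 = {0, 1, 2, 5}, keep only states in Sat with every successor in Z. Z1 = {2, 5}; fixed.
Sat(AG (AF (r -> q))) = {2, 5}
|Sat(AG (AF (r -> q)))| = |{2, 5}| = 2.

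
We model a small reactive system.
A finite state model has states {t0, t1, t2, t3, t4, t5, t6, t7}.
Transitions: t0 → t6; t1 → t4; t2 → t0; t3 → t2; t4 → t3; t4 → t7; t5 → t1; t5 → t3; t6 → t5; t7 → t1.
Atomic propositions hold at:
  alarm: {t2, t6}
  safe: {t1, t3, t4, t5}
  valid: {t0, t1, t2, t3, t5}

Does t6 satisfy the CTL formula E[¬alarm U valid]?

No

Sat(¬alarm) = {t0, t1, t3, t4, t5, t7}
E[¬alarm U valid]: least fixpoint, start Z0 = Sat(valid) = {t0, t1, t2, t3, t5}, add states in Sat(¬alarm) with some successor in Z. Z1 = {t0, t1, t2, t3, t4, t5, t7}; fixed.
Sat(E[¬alarm U valid]) = {t0, t1, t2, t3, t4, t5, t7}
t6 ∉ Sat(E[¬alarm U valid]) = {t0, t1, t2, t3, t4, t5, t7}, so the formula does not hold at t6.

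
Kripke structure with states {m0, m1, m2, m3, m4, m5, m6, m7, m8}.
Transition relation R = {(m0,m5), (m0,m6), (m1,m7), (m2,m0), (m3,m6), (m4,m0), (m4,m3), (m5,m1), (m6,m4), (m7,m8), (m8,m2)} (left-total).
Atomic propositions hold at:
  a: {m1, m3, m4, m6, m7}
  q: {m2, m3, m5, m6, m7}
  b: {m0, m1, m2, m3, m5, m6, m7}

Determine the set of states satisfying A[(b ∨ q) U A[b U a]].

{m0, m1, m2, m3, m4, m5, m6, m7}

Sat(b ∨ q) = {m0, m1, m2, m3, m5, m6, m7}
A[b U a]: least fixpoint, start Z0 = Sat(a) = {m1, m3, m4, m6, m7}, add states in Sat(b) with every successor in Z. Z1 = {m1, m3, m4, m5, m6, m7}; Z2 = {m0, m1, m3, m4, m5, m6, m7}; Z3 = {m0, m1, m2, m3, m4, m5, m6, m7}; fixed.
Sat(A[b U a]) = {m0, m1, m2, m3, m4, m5, m6, m7}
A[(b ∨ q) U A[b U a]]: least fixpoint, start Z0 = Sat(A[b U a]) = {m0, m1, m2, m3, m4, m5, m6, m7}, add states in Sat(b ∨ q) with every successor in Z. Already a fixed point.
Sat(A[(b ∨ q) U A[b U a]]) = {m0, m1, m2, m3, m4, m5, m6, m7}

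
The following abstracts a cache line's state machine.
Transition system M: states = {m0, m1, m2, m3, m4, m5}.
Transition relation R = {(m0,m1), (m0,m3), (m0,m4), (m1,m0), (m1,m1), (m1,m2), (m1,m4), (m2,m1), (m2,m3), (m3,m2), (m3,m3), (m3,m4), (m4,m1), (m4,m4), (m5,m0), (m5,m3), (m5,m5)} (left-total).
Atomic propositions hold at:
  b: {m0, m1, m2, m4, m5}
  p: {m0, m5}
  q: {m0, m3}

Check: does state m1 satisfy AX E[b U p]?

Yes

E[b U p]: least fixpoint, start Z0 = Sat(p) = {m0, m5}, add states in Sat(b) with some successor in Z. Z1 = {m0, m1, m5}; Z2 = {m0, m1, m2, m4, m5}; fixed.
Sat(E[b U p]) = {m0, m1, m2, m4, m5}
Sat(AX E[b U p]) = {s : every successor in {m0, m1, m2, m4, m5}} = {m1, m4}
m1 ∈ Sat(AX E[b U p]) = {m1, m4}, so the formula holds at m1.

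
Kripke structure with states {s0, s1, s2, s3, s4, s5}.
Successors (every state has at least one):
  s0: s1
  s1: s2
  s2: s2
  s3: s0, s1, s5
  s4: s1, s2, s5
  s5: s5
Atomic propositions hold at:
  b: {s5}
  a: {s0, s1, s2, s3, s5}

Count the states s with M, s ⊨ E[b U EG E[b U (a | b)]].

5

Sat(a | b) = {s0, s1, s2, s3, s5}
E[b U (a | b)]: least fixpoint, start Z0 = Sat((a | b)) = {s0, s1, s2, s3, s5}, add states in Sat(b) with some successor in Z. Already a fixed point.
Sat(E[b U (a | b)]) = {s0, s1, s2, s3, s5}
EG E[b U (a | b)]: greatest fixpoint, start Z0 = {s0, s1, s2, s3, s5}, keep only states in Sat with some successor in Z. Already a fixed point.
Sat(EG E[b U (a | b)]) = {s0, s1, s2, s3, s5}
E[b U EG E[b U (a | b)]]: least fixpoint, start Z0 = Sat(EG E[b U (a | b)]) = {s0, s1, s2, s3, s5}, add states in Sat(b) with some successor in Z. Already a fixed point.
Sat(E[b U EG E[b U (a | b)]]) = {s0, s1, s2, s3, s5}
|Sat(E[b U EG E[b U (a | b)]])| = |{s0, s1, s2, s3, s5}| = 5.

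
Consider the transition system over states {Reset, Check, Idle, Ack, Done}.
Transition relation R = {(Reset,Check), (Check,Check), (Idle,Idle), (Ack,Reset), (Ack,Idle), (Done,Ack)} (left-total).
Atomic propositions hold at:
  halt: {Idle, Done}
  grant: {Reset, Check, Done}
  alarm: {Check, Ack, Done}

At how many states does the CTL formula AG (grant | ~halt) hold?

2

Sat(~halt) = {Reset, Check, Ack}
Sat(grant | ~halt) = {Reset, Check, Ack, Done}
AG (grant | ~halt): greatest fixpoint, start Z0 = {Reset, Check, Ack, Done}, keep only states in Sat with every successor in Z. Z1 = {Reset, Check, Done}; Z2 = {Reset, Check}; fixed.
Sat(AG (grant | ~halt)) = {Reset, Check}
|Sat(AG (grant | ~halt))| = |{Reset, Check}| = 2.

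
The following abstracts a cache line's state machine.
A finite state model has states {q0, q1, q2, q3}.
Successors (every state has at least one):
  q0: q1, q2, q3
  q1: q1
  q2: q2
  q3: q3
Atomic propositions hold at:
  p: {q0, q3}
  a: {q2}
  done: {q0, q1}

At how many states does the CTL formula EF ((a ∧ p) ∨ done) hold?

Sat(a ∧ p) = ∅
Sat((a ∧ p) ∨ done) = {q0, q1}
EF ((a ∧ p) ∨ done): least fixpoint, start Z0 = {q0, q1}, add states with some successor in Z. Already a fixed point.
Sat(EF ((a ∧ p) ∨ done)) = {q0, q1}
|Sat(EF ((a ∧ p) ∨ done))| = |{q0, q1}| = 2.

2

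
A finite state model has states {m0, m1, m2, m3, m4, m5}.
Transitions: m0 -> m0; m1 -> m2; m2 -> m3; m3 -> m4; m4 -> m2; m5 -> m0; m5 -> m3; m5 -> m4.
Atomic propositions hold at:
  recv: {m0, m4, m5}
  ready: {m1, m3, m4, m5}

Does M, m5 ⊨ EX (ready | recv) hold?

Yes

Sat(ready | recv) = {m0, m1, m3, m4, m5}
Sat(EX (ready | recv)) = {s : some successor in {m0, m1, m3, m4, m5}} = {m0, m2, m3, m5}
m5 ∈ Sat(EX (ready | recv)) = {m0, m2, m3, m5}, so the formula holds at m5.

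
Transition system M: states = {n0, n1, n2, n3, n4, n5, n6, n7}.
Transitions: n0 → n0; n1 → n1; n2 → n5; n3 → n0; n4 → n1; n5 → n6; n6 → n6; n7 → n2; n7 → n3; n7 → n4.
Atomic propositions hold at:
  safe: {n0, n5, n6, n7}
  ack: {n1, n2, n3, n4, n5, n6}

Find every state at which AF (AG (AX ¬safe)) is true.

{n1, n4}

Sat(¬safe) = {n1, n2, n3, n4}
Sat(AX ¬safe) = {s : every successor in {n1, n2, n3, n4}} = {n1, n4, n7}
AG (AX ¬safe): greatest fixpoint, start Z0 = {n1, n4, n7}, keep only states in Sat with every successor in Z. Z1 = {n1, n4}; fixed.
Sat(AG (AX ¬safe)) = {n1, n4}
AF (AG (AX ¬safe)): least fixpoint, start Z0 = {n1, n4}, add states with every successor in Z. Already a fixed point.
Sat(AF (AG (AX ¬safe))) = {n1, n4}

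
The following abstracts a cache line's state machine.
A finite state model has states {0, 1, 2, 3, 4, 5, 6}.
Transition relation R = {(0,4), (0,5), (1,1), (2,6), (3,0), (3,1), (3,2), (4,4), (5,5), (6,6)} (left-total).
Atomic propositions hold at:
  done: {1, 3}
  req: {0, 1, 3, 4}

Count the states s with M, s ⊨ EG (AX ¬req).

3

Sat(¬req) = {2, 5, 6}
Sat(AX ¬req) = {s : every successor in {2, 5, 6}} = {2, 5, 6}
EG (AX ¬req): greatest fixpoint, start Z0 = {2, 5, 6}, keep only states in Sat with some successor in Z. Already a fixed point.
Sat(EG (AX ¬req)) = {2, 5, 6}
|Sat(EG (AX ¬req))| = |{2, 5, 6}| = 3.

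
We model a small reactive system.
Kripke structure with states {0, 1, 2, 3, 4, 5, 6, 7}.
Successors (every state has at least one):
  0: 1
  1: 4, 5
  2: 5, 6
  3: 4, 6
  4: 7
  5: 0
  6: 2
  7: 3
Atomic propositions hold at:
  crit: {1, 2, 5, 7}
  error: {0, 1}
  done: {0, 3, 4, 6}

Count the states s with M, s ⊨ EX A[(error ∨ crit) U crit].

Sat(error ∨ crit) = {0, 1, 2, 5, 7}
A[(error ∨ crit) U crit]: least fixpoint, start Z0 = Sat(crit) = {1, 2, 5, 7}, add states in Sat(error ∨ crit) with every successor in Z. Z1 = {0, 1, 2, 5, 7}; fixed.
Sat(A[(error ∨ crit) U crit]) = {0, 1, 2, 5, 7}
Sat(EX A[(error ∨ crit) U crit]) = {s : some successor in {0, 1, 2, 5, 7}} = {0, 1, 2, 4, 5, 6}
|Sat(EX A[(error ∨ crit) U crit])| = |{0, 1, 2, 4, 5, 6}| = 6.

6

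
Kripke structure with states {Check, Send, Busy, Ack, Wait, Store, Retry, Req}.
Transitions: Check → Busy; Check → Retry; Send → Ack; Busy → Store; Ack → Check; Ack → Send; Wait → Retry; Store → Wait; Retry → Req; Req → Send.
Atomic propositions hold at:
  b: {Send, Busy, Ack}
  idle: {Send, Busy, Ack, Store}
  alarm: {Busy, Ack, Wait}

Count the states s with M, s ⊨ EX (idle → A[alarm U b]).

A[alarm U b]: least fixpoint, start Z0 = Sat(b) = {Send, Busy, Ack}, add states in Sat(alarm) with every successor in Z. Already a fixed point.
Sat(A[alarm U b]) = {Send, Busy, Ack}
Sat(idle → A[alarm U b]) = {Check, Send, Busy, Ack, Wait, Retry, Req}
Sat(EX (idle → A[alarm U b])) = {s : some successor in {Check, Send, Busy, Ack, Wait, Retry, Req}} = {Check, Send, Ack, Wait, Store, Retry, Req}
|Sat(EX (idle → A[alarm U b]))| = |{Check, Send, Ack, Wait, Store, Retry, Req}| = 7.

7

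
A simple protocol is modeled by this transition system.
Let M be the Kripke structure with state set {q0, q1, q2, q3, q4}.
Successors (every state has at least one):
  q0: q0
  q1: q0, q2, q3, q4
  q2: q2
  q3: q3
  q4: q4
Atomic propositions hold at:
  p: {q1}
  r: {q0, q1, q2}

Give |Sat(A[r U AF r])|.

AF r: least fixpoint, start Z0 = {q0, q1, q2}, add states with every successor in Z. Already a fixed point.
Sat(AF r) = {q0, q1, q2}
A[r U AF r]: least fixpoint, start Z0 = Sat(AF r) = {q0, q1, q2}, add states in Sat(r) with every successor in Z. Already a fixed point.
Sat(A[r U AF r]) = {q0, q1, q2}
|Sat(A[r U AF r])| = |{q0, q1, q2}| = 3.

3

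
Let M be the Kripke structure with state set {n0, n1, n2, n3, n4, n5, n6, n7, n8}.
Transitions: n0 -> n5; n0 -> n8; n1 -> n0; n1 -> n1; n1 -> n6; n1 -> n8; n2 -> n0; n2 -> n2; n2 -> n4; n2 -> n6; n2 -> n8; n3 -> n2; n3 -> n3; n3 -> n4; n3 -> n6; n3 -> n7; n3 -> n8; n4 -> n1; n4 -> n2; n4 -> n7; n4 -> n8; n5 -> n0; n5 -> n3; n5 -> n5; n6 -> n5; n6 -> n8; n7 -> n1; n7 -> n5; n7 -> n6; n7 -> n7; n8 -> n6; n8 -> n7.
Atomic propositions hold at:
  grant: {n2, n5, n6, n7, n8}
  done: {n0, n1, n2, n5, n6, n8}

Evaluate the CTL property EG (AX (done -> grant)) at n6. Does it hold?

Sat(done -> grant) = {n2, n3, n4, n5, n6, n7, n8}
Sat(AX (done -> grant)) = {s : every successor in {n2, n3, n4, n5, n6, n7, n8}} = {n0, n3, n6, n8}
EG (AX (done -> grant)): greatest fixpoint, start Z0 = {n0, n3, n6, n8}, keep only states in Sat with some successor in Z. Already a fixed point.
Sat(EG (AX (done -> grant))) = {n0, n3, n6, n8}
n6 ∈ Sat(EG (AX (done -> grant))) = {n0, n3, n6, n8}, so the formula holds at n6.

Yes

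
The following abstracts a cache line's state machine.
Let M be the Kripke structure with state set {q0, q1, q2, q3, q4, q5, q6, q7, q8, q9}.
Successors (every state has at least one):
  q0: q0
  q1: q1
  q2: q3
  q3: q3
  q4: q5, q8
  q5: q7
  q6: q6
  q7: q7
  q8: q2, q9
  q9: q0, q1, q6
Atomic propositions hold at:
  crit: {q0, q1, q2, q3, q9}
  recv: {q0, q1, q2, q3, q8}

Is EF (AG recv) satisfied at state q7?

AG recv: greatest fixpoint, start Z0 = {q0, q1, q2, q3, q8}, keep only states in Sat with every successor in Z. Z1 = {q0, q1, q2, q3}; fixed.
Sat(AG recv) = {q0, q1, q2, q3}
EF (AG recv): least fixpoint, start Z0 = {q0, q1, q2, q3}, add states with some successor in Z. Z1 = {q0, q1, q2, q3, q8, q9}; Z2 = {q0, q1, q2, q3, q4, q8, q9}; fixed.
Sat(EF (AG recv)) = {q0, q1, q2, q3, q4, q8, q9}
q7 ∉ Sat(EF (AG recv)) = {q0, q1, q2, q3, q4, q8, q9}, so the formula does not hold at q7.

No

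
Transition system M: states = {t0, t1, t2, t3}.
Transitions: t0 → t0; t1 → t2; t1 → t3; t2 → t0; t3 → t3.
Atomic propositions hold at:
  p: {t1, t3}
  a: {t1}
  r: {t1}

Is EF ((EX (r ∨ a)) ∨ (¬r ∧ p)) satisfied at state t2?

No

Sat(r ∨ a) = {t1}
Sat(EX (r ∨ a)) = {s : some successor in {t1}} = ∅
Sat(¬r) = {t0, t2, t3}
Sat(¬r ∧ p) = {t3}
Sat((EX (r ∨ a)) ∨ (¬r ∧ p)) = {t3}
EF ((EX (r ∨ a)) ∨ (¬r ∧ p)): least fixpoint, start Z0 = {t3}, add states with some successor in Z. Z1 = {t1, t3}; fixed.
Sat(EF ((EX (r ∨ a)) ∨ (¬r ∧ p))) = {t1, t3}
t2 ∉ Sat(EF ((EX (r ∨ a)) ∨ (¬r ∧ p))) = {t1, t3}, so the formula does not hold at t2.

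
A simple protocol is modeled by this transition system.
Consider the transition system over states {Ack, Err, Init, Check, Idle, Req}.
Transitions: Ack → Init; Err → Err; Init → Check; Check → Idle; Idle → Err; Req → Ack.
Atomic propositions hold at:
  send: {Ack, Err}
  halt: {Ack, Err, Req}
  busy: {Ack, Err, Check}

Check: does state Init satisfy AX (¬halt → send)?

No

Sat(¬halt) = {Init, Check, Idle}
Sat(¬halt → send) = {Ack, Err, Req}
Sat(AX (¬halt → send)) = {s : every successor in {Ack, Err, Req}} = {Err, Idle, Req}
Init ∉ Sat(AX (¬halt → send)) = {Err, Idle, Req}, so the formula does not hold at Init.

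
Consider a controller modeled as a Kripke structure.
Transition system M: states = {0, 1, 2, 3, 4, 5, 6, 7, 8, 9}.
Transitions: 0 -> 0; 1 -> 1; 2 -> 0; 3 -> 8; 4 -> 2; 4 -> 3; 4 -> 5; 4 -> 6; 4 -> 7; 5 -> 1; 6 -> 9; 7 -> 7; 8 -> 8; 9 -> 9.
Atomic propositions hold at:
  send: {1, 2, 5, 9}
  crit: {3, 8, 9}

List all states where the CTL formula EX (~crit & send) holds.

{1, 4, 5}

Sat(~crit) = {0, 1, 2, 4, 5, 6, 7}
Sat(~crit & send) = {1, 2, 5}
Sat(EX (~crit & send)) = {s : some successor in {1, 2, 5}} = {1, 4, 5}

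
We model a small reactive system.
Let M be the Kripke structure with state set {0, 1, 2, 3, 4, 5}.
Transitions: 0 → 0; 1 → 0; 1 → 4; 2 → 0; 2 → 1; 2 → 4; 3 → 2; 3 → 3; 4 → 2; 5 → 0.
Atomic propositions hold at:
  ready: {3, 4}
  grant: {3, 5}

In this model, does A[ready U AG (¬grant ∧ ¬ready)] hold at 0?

Yes

Sat(¬grant) = {0, 1, 2, 4}
Sat(¬ready) = {0, 1, 2, 5}
Sat(¬grant ∧ ¬ready) = {0, 1, 2}
AG (¬grant ∧ ¬ready): greatest fixpoint, start Z0 = {0, 1, 2}, keep only states in Sat with every successor in Z. Z1 = {0}; fixed.
Sat(AG (¬grant ∧ ¬ready)) = {0}
A[ready U AG (¬grant ∧ ¬ready)]: least fixpoint, start Z0 = Sat(AG (¬grant ∧ ¬ready)) = {0}, add states in Sat(ready) with every successor in Z. Already a fixed point.
Sat(A[ready U AG (¬grant ∧ ¬ready)]) = {0}
0 ∈ Sat(A[ready U AG (¬grant ∧ ¬ready)]) = {0}, so the formula holds at 0.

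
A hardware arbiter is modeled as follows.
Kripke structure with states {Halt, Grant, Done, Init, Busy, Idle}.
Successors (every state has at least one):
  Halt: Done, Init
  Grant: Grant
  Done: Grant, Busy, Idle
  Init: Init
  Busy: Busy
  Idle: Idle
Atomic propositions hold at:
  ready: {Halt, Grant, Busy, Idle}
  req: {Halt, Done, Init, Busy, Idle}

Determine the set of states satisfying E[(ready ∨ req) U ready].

{Halt, Grant, Done, Busy, Idle}

Sat(ready ∨ req) = {Halt, Grant, Done, Init, Busy, Idle}
E[(ready ∨ req) U ready]: least fixpoint, start Z0 = Sat(ready) = {Halt, Grant, Busy, Idle}, add states in Sat(ready ∨ req) with some successor in Z. Z1 = {Halt, Grant, Done, Busy, Idle}; fixed.
Sat(E[(ready ∨ req) U ready]) = {Halt, Grant, Done, Busy, Idle}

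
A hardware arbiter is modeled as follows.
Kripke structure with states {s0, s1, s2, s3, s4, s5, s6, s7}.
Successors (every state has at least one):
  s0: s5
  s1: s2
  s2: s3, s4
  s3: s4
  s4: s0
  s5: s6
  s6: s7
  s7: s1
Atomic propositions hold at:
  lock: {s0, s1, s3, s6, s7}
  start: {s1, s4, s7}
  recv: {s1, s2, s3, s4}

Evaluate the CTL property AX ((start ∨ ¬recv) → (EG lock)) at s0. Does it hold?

No

Sat(¬recv) = {s0, s5, s6, s7}
Sat(start ∨ ¬recv) = {s0, s1, s4, s5, s6, s7}
EG lock: greatest fixpoint, start Z0 = {s0, s1, s3, s6, s7}, keep only states in Sat with some successor in Z. Z1 = {s6, s7}; Z2 = {s6}; Z3 = ∅; fixed.
Sat(EG lock) = ∅
Sat((start ∨ ¬recv) → (EG lock)) = {s2, s3}
Sat(AX ((start ∨ ¬recv) → (EG lock))) = {s : every successor in {s2, s3}} = {s1}
s0 ∉ Sat(AX ((start ∨ ¬recv) → (EG lock))) = {s1}, so the formula does not hold at s0.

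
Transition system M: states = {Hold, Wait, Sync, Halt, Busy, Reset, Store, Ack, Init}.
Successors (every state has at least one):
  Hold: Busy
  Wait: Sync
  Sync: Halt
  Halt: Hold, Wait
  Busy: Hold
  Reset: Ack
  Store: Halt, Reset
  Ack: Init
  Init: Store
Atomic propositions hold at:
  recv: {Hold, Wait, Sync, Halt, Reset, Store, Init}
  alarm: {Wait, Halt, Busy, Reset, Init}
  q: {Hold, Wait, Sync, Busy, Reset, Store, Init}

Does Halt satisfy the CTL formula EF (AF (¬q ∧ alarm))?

Yes

Sat(¬q) = {Halt, Ack}
Sat(¬q ∧ alarm) = {Halt}
AF (¬q ∧ alarm): least fixpoint, start Z0 = {Halt}, add states with every successor in Z. Z1 = {Sync, Halt}; Z2 = {Wait, Sync, Halt}; fixed.
Sat(AF (¬q ∧ alarm)) = {Wait, Sync, Halt}
EF (AF (¬q ∧ alarm)): least fixpoint, start Z0 = {Wait, Sync, Halt}, add states with some successor in Z. Z1 = {Wait, Sync, Halt, Store}; Z2 = {Wait, Sync, Halt, Store, Init}; Z3 = {Wait, Sync, Halt, Store, Ack, Init}; Z4 = {Wait, Sync, Halt, Reset, Store, Ack, Init}; fixed.
Sat(EF (AF (¬q ∧ alarm))) = {Wait, Sync, Halt, Reset, Store, Ack, Init}
Halt ∈ Sat(EF (AF (¬q ∧ alarm))) = {Wait, Sync, Halt, Reset, Store, Ack, Init}, so the formula holds at Halt.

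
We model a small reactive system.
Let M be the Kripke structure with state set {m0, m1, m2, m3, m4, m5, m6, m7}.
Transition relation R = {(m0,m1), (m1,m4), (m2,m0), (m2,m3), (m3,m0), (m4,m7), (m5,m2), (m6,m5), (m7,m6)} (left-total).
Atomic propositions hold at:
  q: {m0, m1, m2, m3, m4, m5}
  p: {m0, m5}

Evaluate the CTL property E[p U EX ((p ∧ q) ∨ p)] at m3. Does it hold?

Sat(p ∧ q) = {m0, m5}
Sat((p ∧ q) ∨ p) = {m0, m5}
Sat(EX ((p ∧ q) ∨ p)) = {s : some successor in {m0, m5}} = {m2, m3, m6}
E[p U EX ((p ∧ q) ∨ p)]: least fixpoint, start Z0 = Sat(EX ((p ∧ q) ∨ p)) = {m2, m3, m6}, add states in Sat(p) with some successor in Z. Z1 = {m2, m3, m5, m6}; fixed.
Sat(E[p U EX ((p ∧ q) ∨ p)]) = {m2, m3, m5, m6}
m3 ∈ Sat(E[p U EX ((p ∧ q) ∨ p)]) = {m2, m3, m5, m6}, so the formula holds at m3.

Yes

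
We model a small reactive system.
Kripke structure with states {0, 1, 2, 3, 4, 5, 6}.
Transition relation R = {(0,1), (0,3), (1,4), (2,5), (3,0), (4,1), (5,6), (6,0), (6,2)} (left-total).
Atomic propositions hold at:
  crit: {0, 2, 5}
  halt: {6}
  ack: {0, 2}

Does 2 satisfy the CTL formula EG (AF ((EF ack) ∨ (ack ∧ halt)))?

Yes

EF ack: least fixpoint, start Z0 = {0, 2}, add states with some successor in Z. Z1 = {0, 2, 3, 6}; Z2 = {0, 2, 3, 5, 6}; fixed.
Sat(EF ack) = {0, 2, 3, 5, 6}
Sat(ack ∧ halt) = ∅
Sat((EF ack) ∨ (ack ∧ halt)) = {0, 2, 3, 5, 6}
AF ((EF ack) ∨ (ack ∧ halt)): least fixpoint, start Z0 = {0, 2, 3, 5, 6}, add states with every successor in Z. Already a fixed point.
Sat(AF ((EF ack) ∨ (ack ∧ halt))) = {0, 2, 3, 5, 6}
EG (AF ((EF ack) ∨ (ack ∧ halt))): greatest fixpoint, start Z0 = {0, 2, 3, 5, 6}, keep only states in Sat with some successor in Z. Already a fixed point.
Sat(EG (AF ((EF ack) ∨ (ack ∧ halt)))) = {0, 2, 3, 5, 6}
2 ∈ Sat(EG (AF ((EF ack) ∨ (ack ∧ halt)))) = {0, 2, 3, 5, 6}, so the formula holds at 2.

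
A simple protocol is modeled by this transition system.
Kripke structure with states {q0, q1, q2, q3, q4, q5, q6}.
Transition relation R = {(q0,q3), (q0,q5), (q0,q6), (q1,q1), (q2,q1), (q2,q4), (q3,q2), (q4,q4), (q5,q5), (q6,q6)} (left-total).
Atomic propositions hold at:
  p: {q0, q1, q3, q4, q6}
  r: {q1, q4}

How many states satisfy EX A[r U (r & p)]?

3

Sat(r & p) = {q1, q4}
A[r U (r & p)]: least fixpoint, start Z0 = Sat((r & p)) = {q1, q4}, add states in Sat(r) with every successor in Z. Already a fixed point.
Sat(A[r U (r & p)]) = {q1, q4}
Sat(EX A[r U (r & p)]) = {s : some successor in {q1, q4}} = {q1, q2, q4}
|Sat(EX A[r U (r & p)])| = |{q1, q2, q4}| = 3.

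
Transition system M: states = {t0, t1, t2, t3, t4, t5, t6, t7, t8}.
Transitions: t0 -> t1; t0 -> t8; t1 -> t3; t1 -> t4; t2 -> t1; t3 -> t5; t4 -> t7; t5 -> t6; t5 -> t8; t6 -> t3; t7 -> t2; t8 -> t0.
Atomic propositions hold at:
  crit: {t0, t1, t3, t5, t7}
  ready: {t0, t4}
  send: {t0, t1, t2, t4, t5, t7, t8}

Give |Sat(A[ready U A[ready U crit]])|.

A[ready U crit]: least fixpoint, start Z0 = Sat(crit) = {t0, t1, t3, t5, t7}, add states in Sat(ready) with every successor in Z. Z1 = {t0, t1, t3, t4, t5, t7}; fixed.
Sat(A[ready U crit]) = {t0, t1, t3, t4, t5, t7}
A[ready U A[ready U crit]]: least fixpoint, start Z0 = Sat(A[ready U crit]) = {t0, t1, t3, t4, t5, t7}, add states in Sat(ready) with every successor in Z. Already a fixed point.
Sat(A[ready U A[ready U crit]]) = {t0, t1, t3, t4, t5, t7}
|Sat(A[ready U A[ready U crit]])| = |{t0, t1, t3, t4, t5, t7}| = 6.

6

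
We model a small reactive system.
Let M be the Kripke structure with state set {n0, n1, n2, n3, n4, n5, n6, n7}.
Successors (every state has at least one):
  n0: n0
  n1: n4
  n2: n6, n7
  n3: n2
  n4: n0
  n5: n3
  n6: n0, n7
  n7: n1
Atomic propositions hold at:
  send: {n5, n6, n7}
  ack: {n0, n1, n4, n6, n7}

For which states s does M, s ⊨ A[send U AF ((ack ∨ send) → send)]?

{n2, n3, n5, n6, n7}

Sat(ack ∨ send) = {n0, n1, n4, n5, n6, n7}
Sat((ack ∨ send) → send) = {n2, n3, n5, n6, n7}
AF ((ack ∨ send) → send): least fixpoint, start Z0 = {n2, n3, n5, n6, n7}, add states with every successor in Z. Already a fixed point.
Sat(AF ((ack ∨ send) → send)) = {n2, n3, n5, n6, n7}
A[send U AF ((ack ∨ send) → send)]: least fixpoint, start Z0 = Sat(AF ((ack ∨ send) → send)) = {n2, n3, n5, n6, n7}, add states in Sat(send) with every successor in Z. Already a fixed point.
Sat(A[send U AF ((ack ∨ send) → send)]) = {n2, n3, n5, n6, n7}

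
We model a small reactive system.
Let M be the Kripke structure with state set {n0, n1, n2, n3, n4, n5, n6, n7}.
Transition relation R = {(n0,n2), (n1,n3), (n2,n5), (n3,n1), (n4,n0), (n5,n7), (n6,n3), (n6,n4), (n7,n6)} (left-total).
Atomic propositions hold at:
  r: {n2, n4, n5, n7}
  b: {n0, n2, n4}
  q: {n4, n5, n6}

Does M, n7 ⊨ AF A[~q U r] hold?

Yes

Sat(~q) = {n0, n1, n2, n3, n7}
A[~q U r]: least fixpoint, start Z0 = Sat(r) = {n2, n4, n5, n7}, add states in Sat(~q) with every successor in Z. Z1 = {n0, n2, n4, n5, n7}; fixed.
Sat(A[~q U r]) = {n0, n2, n4, n5, n7}
AF A[~q U r]: least fixpoint, start Z0 = {n0, n2, n4, n5, n7}, add states with every successor in Z. Already a fixed point.
Sat(AF A[~q U r]) = {n0, n2, n4, n5, n7}
n7 ∈ Sat(AF A[~q U r]) = {n0, n2, n4, n5, n7}, so the formula holds at n7.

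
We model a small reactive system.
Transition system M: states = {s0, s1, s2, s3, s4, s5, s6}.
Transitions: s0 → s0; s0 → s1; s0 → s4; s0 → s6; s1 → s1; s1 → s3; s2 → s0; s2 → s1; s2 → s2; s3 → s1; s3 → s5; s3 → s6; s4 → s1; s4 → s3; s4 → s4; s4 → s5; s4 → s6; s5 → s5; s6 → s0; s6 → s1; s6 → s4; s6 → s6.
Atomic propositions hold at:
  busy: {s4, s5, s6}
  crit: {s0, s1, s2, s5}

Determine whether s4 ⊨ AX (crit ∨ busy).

No

Sat(crit ∨ busy) = {s0, s1, s2, s4, s5, s6}
Sat(AX (crit ∨ busy)) = {s : every successor in {s0, s1, s2, s4, s5, s6}} = {s0, s2, s3, s5, s6}
s4 ∉ Sat(AX (crit ∨ busy)) = {s0, s2, s3, s5, s6}, so the formula does not hold at s4.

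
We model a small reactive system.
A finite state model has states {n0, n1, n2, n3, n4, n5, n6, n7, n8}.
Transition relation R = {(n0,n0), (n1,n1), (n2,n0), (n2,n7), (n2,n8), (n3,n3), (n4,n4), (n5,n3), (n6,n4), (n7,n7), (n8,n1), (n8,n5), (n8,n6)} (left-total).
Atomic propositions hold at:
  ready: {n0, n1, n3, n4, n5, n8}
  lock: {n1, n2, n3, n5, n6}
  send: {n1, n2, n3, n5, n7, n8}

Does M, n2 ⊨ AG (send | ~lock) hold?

Sat(~lock) = {n0, n4, n7, n8}
Sat(send | ~lock) = {n0, n1, n2, n3, n4, n5, n7, n8}
AG (send | ~lock): greatest fixpoint, start Z0 = {n0, n1, n2, n3, n4, n5, n7, n8}, keep only states in Sat with every successor in Z. Z1 = {n0, n1, n2, n3, n4, n5, n7}; Z2 = {n0, n1, n3, n4, n5, n7}; fixed.
Sat(AG (send | ~lock)) = {n0, n1, n3, n4, n5, n7}
n2 ∉ Sat(AG (send | ~lock)) = {n0, n1, n3, n4, n5, n7}, so the formula does not hold at n2.

No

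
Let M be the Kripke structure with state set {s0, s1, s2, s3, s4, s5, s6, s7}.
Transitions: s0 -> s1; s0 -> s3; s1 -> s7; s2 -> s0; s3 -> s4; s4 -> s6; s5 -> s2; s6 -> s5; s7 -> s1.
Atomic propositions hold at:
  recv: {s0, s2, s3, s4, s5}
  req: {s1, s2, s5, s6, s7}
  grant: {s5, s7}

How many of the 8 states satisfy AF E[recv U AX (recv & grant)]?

6

Sat(recv & grant) = {s5}
Sat(AX (recv & grant)) = {s : every successor in {s5}} = {s6}
E[recv U AX (recv & grant)]: least fixpoint, start Z0 = Sat(AX (recv & grant)) = {s6}, add states in Sat(recv) with some successor in Z. Z1 = {s4, s6}; Z2 = {s3, s4, s6}; Z3 = {s0, s3, s4, s6}; Z4 = {s0, s2, s3, s4, s6}; Z5 = {s0, s2, s3, s4, s5, s6}; fixed.
Sat(E[recv U AX (recv & grant)]) = {s0, s2, s3, s4, s5, s6}
AF E[recv U AX (recv & grant)]: least fixpoint, start Z0 = {s0, s2, s3, s4, s5, s6}, add states with every successor in Z. Already a fixed point.
Sat(AF E[recv U AX (recv & grant)]) = {s0, s2, s3, s4, s5, s6}
|Sat(AF E[recv U AX (recv & grant)])| = |{s0, s2, s3, s4, s5, s6}| = 6.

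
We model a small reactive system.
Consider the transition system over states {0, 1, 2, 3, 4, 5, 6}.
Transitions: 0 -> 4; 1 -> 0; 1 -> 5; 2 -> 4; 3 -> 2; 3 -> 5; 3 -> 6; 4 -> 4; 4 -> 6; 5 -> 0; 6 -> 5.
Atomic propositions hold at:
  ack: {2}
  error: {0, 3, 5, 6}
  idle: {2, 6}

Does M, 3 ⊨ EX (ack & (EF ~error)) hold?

Sat(~error) = {1, 2, 4}
EF ~error: least fixpoint, start Z0 = {1, 2, 4}, add states with some successor in Z. Z1 = {0, 1, 2, 3, 4}; Z2 = {0, 1, 2, 3, 4, 5}; Z3 = {0, 1, 2, 3, 4, 5, 6}; fixed.
Sat(EF ~error) = {0, 1, 2, 3, 4, 5, 6}
Sat(ack & (EF ~error)) = {2}
Sat(EX (ack & (EF ~error))) = {s : some successor in {2}} = {3}
3 ∈ Sat(EX (ack & (EF ~error))) = {3}, so the formula holds at 3.

Yes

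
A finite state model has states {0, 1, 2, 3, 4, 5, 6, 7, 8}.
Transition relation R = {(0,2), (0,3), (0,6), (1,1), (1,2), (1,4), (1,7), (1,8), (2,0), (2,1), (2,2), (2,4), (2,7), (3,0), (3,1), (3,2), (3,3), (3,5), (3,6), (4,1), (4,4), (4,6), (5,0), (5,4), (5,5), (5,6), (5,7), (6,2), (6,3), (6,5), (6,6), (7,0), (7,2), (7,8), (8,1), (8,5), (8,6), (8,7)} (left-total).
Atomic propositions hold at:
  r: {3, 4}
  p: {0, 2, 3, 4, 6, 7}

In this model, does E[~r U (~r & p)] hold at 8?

Sat(~r) = {0, 1, 2, 5, 6, 7, 8}
Sat(~r & p) = {0, 2, 6, 7}
E[~r U (~r & p)]: least fixpoint, start Z0 = Sat((~r & p)) = {0, 2, 6, 7}, add states in Sat(~r) with some successor in Z. Z1 = {0, 1, 2, 5, 6, 7, 8}; fixed.
Sat(E[~r U (~r & p)]) = {0, 1, 2, 5, 6, 7, 8}
8 ∈ Sat(E[~r U (~r & p)]) = {0, 1, 2, 5, 6, 7, 8}, so the formula holds at 8.

Yes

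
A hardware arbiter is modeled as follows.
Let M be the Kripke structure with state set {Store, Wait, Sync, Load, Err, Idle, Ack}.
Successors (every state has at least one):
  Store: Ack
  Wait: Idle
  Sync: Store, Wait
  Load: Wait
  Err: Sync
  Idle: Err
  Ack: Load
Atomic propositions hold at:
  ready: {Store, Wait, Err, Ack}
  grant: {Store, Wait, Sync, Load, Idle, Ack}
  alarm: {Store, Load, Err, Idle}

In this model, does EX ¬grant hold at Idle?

Sat(¬grant) = {Err}
Sat(EX ¬grant) = {s : some successor in {Err}} = {Idle}
Idle ∈ Sat(EX ¬grant) = {Idle}, so the formula holds at Idle.

Yes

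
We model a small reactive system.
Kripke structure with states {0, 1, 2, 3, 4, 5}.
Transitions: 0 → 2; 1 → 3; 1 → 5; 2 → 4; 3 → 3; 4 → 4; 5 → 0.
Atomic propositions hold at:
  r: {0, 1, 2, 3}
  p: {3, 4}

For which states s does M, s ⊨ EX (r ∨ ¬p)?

Sat(¬p) = {0, 1, 2, 5}
Sat(r ∨ ¬p) = {0, 1, 2, 3, 5}
Sat(EX (r ∨ ¬p)) = {s : some successor in {0, 1, 2, 3, 5}} = {0, 1, 3, 5}

{0, 1, 3, 5}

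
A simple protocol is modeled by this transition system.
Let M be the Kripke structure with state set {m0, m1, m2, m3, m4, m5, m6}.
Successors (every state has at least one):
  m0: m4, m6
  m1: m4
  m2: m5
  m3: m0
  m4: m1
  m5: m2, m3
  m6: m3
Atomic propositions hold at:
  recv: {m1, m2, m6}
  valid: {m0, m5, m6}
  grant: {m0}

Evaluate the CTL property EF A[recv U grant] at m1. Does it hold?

A[recv U grant]: least fixpoint, start Z0 = Sat(grant) = {m0}, add states in Sat(recv) with every successor in Z. Already a fixed point.
Sat(A[recv U grant]) = {m0}
EF A[recv U grant]: least fixpoint, start Z0 = {m0}, add states with some successor in Z. Z1 = {m0, m3}; Z2 = {m0, m3, m5, m6}; Z3 = {m0, m2, m3, m5, m6}; fixed.
Sat(EF A[recv U grant]) = {m0, m2, m3, m5, m6}
m1 ∉ Sat(EF A[recv U grant]) = {m0, m2, m3, m5, m6}, so the formula does not hold at m1.

No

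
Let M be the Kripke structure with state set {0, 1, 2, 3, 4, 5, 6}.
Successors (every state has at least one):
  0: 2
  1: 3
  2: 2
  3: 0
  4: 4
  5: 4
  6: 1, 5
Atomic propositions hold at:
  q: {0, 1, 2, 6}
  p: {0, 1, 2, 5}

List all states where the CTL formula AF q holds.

AF q: least fixpoint, start Z0 = {0, 1, 2, 6}, add states with every successor in Z. Z1 = {0, 1, 2, 3, 6}; fixed.
Sat(AF q) = {0, 1, 2, 3, 6}

{0, 1, 2, 3, 6}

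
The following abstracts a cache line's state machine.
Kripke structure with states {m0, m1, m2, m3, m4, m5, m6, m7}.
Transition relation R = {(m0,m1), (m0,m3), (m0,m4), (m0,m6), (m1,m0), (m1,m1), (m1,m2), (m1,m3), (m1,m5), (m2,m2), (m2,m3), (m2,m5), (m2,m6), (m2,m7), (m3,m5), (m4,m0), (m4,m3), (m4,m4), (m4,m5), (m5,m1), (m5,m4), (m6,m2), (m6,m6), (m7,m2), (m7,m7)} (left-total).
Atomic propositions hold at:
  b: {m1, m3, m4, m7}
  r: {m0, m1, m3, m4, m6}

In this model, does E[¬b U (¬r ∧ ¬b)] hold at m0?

Sat(¬b) = {m0, m2, m5, m6}
Sat(¬r) = {m2, m5, m7}
Sat(¬r ∧ ¬b) = {m2, m5}
E[¬b U (¬r ∧ ¬b)]: least fixpoint, start Z0 = Sat((¬r ∧ ¬b)) = {m2, m5}, add states in Sat(¬b) with some successor in Z. Z1 = {m2, m5, m6}; Z2 = {m0, m2, m5, m6}; fixed.
Sat(E[¬b U (¬r ∧ ¬b)]) = {m0, m2, m5, m6}
m0 ∈ Sat(E[¬b U (¬r ∧ ¬b)]) = {m0, m2, m5, m6}, so the formula holds at m0.

Yes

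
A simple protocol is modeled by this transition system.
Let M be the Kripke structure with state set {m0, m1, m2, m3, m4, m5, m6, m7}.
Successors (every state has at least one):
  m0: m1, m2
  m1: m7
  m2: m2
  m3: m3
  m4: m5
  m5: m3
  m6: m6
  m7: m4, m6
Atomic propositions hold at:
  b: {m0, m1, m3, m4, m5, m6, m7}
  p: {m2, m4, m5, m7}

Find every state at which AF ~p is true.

Sat(~p) = {m0, m1, m3, m6}
AF ~p: least fixpoint, start Z0 = {m0, m1, m3, m6}, add states with every successor in Z. Z1 = {m0, m1, m3, m5, m6}; Z2 = {m0, m1, m3, m4, m5, m6}; Z3 = {m0, m1, m3, m4, m5, m6, m7}; fixed.
Sat(AF ~p) = {m0, m1, m3, m4, m5, m6, m7}

{m0, m1, m3, m4, m5, m6, m7}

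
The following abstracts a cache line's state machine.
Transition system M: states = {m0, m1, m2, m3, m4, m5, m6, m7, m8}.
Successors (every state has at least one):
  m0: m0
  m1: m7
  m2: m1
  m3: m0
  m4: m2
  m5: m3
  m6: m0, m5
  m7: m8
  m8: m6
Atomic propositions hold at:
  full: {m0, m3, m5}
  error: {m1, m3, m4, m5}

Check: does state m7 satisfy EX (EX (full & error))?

Sat(full & error) = {m3, m5}
Sat(EX (full & error)) = {s : some successor in {m3, m5}} = {m5, m6}
Sat(EX (EX (full & error))) = {s : some successor in {m5, m6}} = {m6, m8}
m7 ∉ Sat(EX (EX (full & error))) = {m6, m8}, so the formula does not hold at m7.

No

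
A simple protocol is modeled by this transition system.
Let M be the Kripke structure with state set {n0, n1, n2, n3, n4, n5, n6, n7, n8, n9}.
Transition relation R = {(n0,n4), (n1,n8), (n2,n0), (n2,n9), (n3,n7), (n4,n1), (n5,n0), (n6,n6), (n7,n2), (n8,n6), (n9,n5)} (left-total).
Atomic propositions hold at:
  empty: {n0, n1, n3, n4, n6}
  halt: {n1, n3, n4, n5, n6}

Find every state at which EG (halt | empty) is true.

{n6}

Sat(halt | empty) = {n0, n1, n3, n4, n5, n6}
EG (halt | empty): greatest fixpoint, start Z0 = {n0, n1, n3, n4, n5, n6}, keep only states in Sat with some successor in Z. Z1 = {n0, n4, n5, n6}; Z2 = {n0, n5, n6}; Z3 = {n5, n6}; Z4 = {n6}; fixed.
Sat(EG (halt | empty)) = {n6}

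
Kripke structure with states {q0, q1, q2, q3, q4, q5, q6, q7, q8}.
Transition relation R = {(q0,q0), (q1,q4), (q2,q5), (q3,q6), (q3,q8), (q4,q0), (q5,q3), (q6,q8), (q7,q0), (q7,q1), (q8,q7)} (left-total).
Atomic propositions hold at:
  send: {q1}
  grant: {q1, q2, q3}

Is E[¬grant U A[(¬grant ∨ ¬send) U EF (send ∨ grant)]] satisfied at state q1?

Sat(¬grant) = {q0, q4, q5, q6, q7, q8}
Sat(¬send) = {q0, q2, q3, q4, q5, q6, q7, q8}
Sat(¬grant ∨ ¬send) = {q0, q2, q3, q4, q5, q6, q7, q8}
Sat(send ∨ grant) = {q1, q2, q3}
EF (send ∨ grant): least fixpoint, start Z0 = {q1, q2, q3}, add states with some successor in Z. Z1 = {q1, q2, q3, q5, q7}; Z2 = {q1, q2, q3, q5, q7, q8}; Z3 = {q1, q2, q3, q5, q6, q7, q8}; fixed.
Sat(EF (send ∨ grant)) = {q1, q2, q3, q5, q6, q7, q8}
A[(¬grant ∨ ¬send) U EF (send ∨ grant)]: least fixpoint, start Z0 = Sat(EF (send ∨ grant)) = {q1, q2, q3, q5, q6, q7, q8}, add states in Sat(¬grant ∨ ¬send) with every successor in Z. Already a fixed point.
Sat(A[(¬grant ∨ ¬send) U EF (send ∨ grant)]) = {q1, q2, q3, q5, q6, q7, q8}
E[¬grant U A[(¬grant ∨ ¬send) U EF (send ∨ grant)]]: least fixpoint, start Z0 = Sat(A[(¬grant ∨ ¬send) U EF (send ∨ grant)]) = {q1, q2, q3, q5, q6, q7, q8}, add states in Sat(¬grant) with some successor in Z. Already a fixed point.
Sat(E[¬grant U A[(¬grant ∨ ¬send) U EF (send ∨ grant)]]) = {q1, q2, q3, q5, q6, q7, q8}
q1 ∈ Sat(E[¬grant U A[(¬grant ∨ ¬send) U EF (send ∨ grant)]]) = {q1, q2, q3, q5, q6, q7, q8}, so the formula holds at q1.

Yes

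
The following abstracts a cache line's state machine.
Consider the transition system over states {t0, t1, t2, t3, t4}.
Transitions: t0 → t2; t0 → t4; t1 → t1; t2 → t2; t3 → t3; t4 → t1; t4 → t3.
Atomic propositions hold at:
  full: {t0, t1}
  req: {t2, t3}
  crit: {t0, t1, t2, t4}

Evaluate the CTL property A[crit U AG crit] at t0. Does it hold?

No

AG crit: greatest fixpoint, start Z0 = {t0, t1, t2, t4}, keep only states in Sat with every successor in Z. Z1 = {t0, t1, t2}; Z2 = {t1, t2}; fixed.
Sat(AG crit) = {t1, t2}
A[crit U AG crit]: least fixpoint, start Z0 = Sat(AG crit) = {t1, t2}, add states in Sat(crit) with every successor in Z. Already a fixed point.
Sat(A[crit U AG crit]) = {t1, t2}
t0 ∉ Sat(A[crit U AG crit]) = {t1, t2}, so the formula does not hold at t0.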